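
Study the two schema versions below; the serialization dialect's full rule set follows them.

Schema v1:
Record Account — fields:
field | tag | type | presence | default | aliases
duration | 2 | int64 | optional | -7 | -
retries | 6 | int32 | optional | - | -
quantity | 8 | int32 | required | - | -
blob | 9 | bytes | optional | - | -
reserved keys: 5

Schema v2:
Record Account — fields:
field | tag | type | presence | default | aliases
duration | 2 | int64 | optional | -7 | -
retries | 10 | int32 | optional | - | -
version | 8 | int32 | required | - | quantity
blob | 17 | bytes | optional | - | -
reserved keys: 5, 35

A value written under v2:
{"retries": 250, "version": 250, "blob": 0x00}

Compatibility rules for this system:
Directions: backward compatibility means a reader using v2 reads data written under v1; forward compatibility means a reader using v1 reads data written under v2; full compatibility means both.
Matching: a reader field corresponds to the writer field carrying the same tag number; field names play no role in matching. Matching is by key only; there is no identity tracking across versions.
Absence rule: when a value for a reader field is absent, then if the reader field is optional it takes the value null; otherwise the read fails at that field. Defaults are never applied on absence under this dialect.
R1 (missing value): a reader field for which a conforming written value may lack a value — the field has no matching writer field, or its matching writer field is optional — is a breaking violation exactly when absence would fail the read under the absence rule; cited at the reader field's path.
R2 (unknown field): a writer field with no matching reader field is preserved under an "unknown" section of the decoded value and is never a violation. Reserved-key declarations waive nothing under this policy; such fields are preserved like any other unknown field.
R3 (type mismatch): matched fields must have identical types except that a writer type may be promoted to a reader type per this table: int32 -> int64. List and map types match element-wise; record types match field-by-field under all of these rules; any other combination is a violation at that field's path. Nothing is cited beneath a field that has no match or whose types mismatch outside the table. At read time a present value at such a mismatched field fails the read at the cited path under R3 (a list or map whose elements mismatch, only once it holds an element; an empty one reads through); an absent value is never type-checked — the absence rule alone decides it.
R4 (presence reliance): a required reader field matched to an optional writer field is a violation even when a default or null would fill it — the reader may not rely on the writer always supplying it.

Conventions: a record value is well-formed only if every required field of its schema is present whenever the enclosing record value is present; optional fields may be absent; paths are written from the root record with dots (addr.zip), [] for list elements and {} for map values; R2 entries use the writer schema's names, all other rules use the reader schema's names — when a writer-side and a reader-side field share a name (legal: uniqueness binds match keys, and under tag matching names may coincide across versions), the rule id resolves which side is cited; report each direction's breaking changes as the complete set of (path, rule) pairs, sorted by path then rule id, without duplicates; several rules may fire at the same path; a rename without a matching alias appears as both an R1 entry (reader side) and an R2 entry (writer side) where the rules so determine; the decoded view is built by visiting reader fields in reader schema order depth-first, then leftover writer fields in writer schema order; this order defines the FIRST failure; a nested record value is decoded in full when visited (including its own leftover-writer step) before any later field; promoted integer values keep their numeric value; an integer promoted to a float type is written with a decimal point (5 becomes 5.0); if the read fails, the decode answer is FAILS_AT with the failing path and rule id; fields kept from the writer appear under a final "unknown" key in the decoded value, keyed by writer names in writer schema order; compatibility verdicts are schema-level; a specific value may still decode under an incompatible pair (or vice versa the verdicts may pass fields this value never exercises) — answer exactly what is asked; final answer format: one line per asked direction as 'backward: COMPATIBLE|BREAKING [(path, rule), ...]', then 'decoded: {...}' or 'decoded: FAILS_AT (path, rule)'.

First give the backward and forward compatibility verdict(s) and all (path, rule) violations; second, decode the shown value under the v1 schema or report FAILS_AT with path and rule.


each type pair in Account: writer, then reader
backward pass over Account, reader schema v2, writer schema v1:
  duration: int64 -> int64, writer optional; from duration
  retries: no writer match
  version: int32 -> int32, writer required; from quantity
  blob: no writer match
  retries (writer side), unknown to reader
  blob (writer side), unknown to reader
  => backward verdict for Account: COMPATIBLE, no violations
forward pass over Account, reader schema v1, writer schema v2:
  duration: int64 -> int64, writer optional; from duration
  retries: no writer match
  quantity: int32 -> int32, writer required; from version
  blob: no writer match
  retries (writer side), unknown to reader
  blob (writer side), unknown to reader
  => forward verdict for Account: COMPATIBLE, no violations
decode walk for Account under reader schema v1:
  duration := null (absent, optional -> null)
  retries := null (absent, optional -> null)
  quantity := 250 (from writer version)
  blob := null (absent, optional -> null)
  writer retries: kept under "unknown"
  writer blob: kept under "unknown"
  => decoded: {"duration": null, "retries": null, "quantity": 250, "blob": null, "unknown": {"retries": 250, "blob": 0x00}}

backward: COMPATIBLE []; forward: COMPATIBLE []; decoded: {"duration": null, "retries": null, "quantity": 250, "blob": null, "unknown": {"retries": 250, "blob": 0x00}}


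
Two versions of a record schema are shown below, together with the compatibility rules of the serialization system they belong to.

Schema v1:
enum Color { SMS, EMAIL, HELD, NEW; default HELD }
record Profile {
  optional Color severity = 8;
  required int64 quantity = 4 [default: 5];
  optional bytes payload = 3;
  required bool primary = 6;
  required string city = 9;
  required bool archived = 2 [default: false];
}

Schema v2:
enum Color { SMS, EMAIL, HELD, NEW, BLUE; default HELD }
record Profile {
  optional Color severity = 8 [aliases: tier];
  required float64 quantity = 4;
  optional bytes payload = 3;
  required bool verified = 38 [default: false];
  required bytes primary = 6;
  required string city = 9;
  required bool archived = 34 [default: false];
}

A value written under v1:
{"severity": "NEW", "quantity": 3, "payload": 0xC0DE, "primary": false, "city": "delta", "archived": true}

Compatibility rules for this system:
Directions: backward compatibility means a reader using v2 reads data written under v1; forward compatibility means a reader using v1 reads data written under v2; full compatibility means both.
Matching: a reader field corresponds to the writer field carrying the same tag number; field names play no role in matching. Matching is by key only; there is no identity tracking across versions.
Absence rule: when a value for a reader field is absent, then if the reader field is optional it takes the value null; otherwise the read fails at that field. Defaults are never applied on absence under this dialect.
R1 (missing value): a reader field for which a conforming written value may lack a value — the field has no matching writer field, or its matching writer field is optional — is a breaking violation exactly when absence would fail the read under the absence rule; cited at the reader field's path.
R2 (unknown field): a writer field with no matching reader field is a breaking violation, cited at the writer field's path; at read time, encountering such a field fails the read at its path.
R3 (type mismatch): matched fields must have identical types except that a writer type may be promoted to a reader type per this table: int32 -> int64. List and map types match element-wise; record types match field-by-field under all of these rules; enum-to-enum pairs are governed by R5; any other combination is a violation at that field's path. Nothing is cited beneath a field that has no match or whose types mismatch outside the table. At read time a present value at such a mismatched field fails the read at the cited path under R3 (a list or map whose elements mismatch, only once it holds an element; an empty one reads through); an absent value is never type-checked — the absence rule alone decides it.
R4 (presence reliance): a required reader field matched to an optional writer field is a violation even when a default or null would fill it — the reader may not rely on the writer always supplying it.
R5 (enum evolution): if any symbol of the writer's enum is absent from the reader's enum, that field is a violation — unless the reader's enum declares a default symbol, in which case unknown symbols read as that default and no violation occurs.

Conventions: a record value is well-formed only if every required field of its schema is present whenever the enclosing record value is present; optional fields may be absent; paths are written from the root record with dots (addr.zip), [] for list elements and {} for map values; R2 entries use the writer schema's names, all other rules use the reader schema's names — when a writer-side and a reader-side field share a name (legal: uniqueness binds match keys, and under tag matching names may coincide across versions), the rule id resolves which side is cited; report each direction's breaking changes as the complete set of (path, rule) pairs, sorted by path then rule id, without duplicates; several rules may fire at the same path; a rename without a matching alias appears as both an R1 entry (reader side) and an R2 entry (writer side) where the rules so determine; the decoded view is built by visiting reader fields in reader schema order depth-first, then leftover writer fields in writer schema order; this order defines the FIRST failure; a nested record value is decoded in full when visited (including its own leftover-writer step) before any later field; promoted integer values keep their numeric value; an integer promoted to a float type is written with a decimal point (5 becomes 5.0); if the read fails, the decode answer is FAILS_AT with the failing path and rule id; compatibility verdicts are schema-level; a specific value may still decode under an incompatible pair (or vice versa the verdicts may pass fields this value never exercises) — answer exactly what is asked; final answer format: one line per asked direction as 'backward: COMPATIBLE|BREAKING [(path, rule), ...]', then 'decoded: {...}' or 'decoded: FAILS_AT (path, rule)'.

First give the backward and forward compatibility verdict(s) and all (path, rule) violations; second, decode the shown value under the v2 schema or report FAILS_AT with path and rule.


the writer's type comes first in each Profile pair
checking backward for Profile: reader v2 against writer v1:
  Color -> Color, writer optional: severity aligns to severity
  int64 -> float64, writer required: quantity aligns to quantity
  bytes -> bytes, writer optional: payload aligns to payload
  verified: no writer-side match
  bool -> bytes, writer required: primary aligns to primary
  string -> string, writer required: city aligns to city
  archived: no writer-side match
  writer archived: unknown to reader
  violation R1 at archived
  violation R2 at archived
  violation R3 at primary
  violation R3 at quantity
  violation R1 at verified
  => 5 violation(s): backward is BREAKING for Profile
checking forward for Profile: reader v1 against writer v2:
  Color -> Color, writer optional: severity aligns to severity
  float64 -> int64, writer required: quantity aligns to quantity
  bytes -> bytes, writer optional: payload aligns to payload
  bytes -> bool, writer required: primary aligns to primary
  string -> string, writer required: city aligns to city
  archived: no writer-side match
  writer verified: unknown to reader
  writer archived: unknown to reader
  violation R1 at archived
  violation R2 at archived
  violation R3 at primary
  violation R3 at quantity
  violation R2 at verified
  => 5 violation(s): forward is BREAKING for Profile
migrating the Profile value to v2:
  severity := "NEW"
  read fails at quantity under R3
  => FAILS_AT (quantity, R3)

backward: BREAKING [(archived, R1), (archived, R2), (primary, R3), (quantity, R3), (verified, R1)]; forward: BREAKING [(archived, R1), (archived, R2), (primary, R3), (quantity, R3), (verified, R2)]; decoded: FAILS_AT (quantity, R3)


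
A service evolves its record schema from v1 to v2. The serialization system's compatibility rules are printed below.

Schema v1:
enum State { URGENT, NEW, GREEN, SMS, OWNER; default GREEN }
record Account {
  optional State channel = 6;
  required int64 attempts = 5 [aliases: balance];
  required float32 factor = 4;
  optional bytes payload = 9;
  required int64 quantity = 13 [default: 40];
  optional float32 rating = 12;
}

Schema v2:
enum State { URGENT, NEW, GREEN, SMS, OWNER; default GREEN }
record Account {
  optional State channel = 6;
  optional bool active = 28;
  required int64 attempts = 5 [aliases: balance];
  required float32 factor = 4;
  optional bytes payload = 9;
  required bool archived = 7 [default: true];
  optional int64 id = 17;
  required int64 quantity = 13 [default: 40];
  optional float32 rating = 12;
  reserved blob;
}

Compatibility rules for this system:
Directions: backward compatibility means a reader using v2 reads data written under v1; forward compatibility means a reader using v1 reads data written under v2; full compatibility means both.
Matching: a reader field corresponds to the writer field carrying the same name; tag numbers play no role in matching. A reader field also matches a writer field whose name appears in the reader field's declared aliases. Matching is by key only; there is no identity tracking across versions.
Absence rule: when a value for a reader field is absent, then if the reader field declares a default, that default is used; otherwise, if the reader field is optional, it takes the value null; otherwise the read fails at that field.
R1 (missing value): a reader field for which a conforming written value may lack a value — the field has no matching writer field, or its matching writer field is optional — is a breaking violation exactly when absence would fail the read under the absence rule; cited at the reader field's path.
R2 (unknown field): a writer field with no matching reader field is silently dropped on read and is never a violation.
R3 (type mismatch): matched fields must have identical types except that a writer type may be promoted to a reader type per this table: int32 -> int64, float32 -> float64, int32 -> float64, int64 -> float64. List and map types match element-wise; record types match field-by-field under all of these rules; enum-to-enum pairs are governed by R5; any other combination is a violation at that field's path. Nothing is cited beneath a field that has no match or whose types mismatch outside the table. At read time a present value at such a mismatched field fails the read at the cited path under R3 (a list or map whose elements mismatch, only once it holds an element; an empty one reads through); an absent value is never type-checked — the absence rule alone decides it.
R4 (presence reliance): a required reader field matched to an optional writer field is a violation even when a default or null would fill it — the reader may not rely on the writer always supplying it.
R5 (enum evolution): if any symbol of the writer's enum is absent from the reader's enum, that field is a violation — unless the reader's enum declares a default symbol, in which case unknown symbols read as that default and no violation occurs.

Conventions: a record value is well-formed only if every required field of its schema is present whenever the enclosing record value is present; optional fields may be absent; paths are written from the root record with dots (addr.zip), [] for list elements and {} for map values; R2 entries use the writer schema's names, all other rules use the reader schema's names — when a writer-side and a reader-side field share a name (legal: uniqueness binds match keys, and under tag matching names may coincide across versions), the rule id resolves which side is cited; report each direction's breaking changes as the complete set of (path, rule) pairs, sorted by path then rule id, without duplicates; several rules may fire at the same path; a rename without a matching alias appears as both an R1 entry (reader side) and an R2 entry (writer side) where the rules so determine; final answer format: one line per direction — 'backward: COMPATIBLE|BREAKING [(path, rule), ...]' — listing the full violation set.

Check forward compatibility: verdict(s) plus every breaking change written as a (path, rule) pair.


forward: COMPATIBLE []

arrows below run writer -> reader for Account
forward on Account — v1 reading data written by v2:
  writer optional, State -> State: reader channel maps from writer channel
  writer required, int64 -> int64: reader attempts maps from writer attempts
  writer required, float32 -> float32: reader factor maps from writer factor
  writer optional, bytes -> bytes: reader payload maps from writer payload
  writer required, int64 -> int64: reader quantity maps from writer quantity
  writer optional, float32 -> float32: reader rating maps from writer rating
  active (writer side), unknown to reader
  archived (writer side), unknown to reader
  id (writer side), unknown to reader
  nothing fires on Account: forward is COMPATIBLE
the rest of the Account diff is inert for this question:
  added field archived to record Account: required bool, tag 7, default true (in v2 it sits immediately before quantity) -> inert for the asked Account verdict: nothing fires
  added field active to record Account: optional bool, tag 28 (in v2 it sits immediately before attempts) -> inert for the asked Account verdict: nothing fires
  added field id to record Account: optional int64, tag 17 (in v2 it sits immediately before quantity) -> inert for the asked Account verdict: nothing fires


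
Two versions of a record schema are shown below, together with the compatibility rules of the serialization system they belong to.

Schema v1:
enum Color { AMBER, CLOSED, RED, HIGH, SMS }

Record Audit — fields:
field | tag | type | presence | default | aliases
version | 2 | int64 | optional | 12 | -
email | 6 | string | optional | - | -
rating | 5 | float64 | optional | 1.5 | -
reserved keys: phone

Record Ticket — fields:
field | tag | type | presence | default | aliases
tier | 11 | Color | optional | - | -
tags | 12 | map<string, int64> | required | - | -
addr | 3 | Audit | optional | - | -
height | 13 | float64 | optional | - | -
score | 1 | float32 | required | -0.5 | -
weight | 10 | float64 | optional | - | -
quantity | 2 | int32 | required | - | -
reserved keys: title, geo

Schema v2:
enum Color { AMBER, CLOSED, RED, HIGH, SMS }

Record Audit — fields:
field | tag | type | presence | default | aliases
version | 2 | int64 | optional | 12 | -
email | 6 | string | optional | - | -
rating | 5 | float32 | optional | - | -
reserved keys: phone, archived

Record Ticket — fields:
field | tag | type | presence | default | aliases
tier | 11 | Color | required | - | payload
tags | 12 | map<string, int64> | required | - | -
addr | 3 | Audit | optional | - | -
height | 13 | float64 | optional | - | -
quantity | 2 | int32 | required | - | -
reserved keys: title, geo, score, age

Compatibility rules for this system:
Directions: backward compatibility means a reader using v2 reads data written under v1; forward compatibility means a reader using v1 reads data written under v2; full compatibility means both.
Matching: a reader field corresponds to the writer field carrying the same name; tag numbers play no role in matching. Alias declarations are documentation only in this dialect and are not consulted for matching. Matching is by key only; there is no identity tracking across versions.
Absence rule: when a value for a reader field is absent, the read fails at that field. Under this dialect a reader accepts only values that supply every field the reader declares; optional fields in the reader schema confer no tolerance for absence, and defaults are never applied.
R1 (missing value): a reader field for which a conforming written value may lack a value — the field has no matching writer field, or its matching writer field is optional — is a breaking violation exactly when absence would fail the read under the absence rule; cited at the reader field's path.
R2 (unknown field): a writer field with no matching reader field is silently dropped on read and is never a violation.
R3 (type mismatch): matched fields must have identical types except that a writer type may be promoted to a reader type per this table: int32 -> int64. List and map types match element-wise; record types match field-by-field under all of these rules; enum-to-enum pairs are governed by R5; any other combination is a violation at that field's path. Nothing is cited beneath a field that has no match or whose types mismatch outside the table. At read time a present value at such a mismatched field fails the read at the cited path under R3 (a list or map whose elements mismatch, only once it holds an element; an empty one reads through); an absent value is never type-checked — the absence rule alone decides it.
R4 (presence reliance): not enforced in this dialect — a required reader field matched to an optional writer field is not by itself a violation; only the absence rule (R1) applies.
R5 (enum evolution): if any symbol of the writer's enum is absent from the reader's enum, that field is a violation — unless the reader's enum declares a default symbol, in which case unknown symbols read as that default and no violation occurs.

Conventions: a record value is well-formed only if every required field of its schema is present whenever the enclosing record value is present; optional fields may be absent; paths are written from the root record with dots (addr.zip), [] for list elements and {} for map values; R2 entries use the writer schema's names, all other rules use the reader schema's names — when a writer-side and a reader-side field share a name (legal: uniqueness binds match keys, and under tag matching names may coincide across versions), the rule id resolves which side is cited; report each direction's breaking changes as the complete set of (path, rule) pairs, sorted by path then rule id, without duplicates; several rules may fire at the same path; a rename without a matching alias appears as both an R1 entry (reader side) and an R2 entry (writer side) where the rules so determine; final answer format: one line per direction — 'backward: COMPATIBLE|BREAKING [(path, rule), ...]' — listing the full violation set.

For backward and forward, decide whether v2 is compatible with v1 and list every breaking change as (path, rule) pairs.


backward: BREAKING [(addr, R1), (addr.email, R1), (addr.rating, R1), (addr.rating, R3), (addr.version, R1), (height, R1), (tier, R1)]; forward: BREAKING [(addr, R1), (addr.email, R1), (addr.rating, R1), (addr.rating, R3), (addr.version, R1), (height, R1), (score, R1), (weight, R1)]

each type pair in Ticket: writer, then reader
checking backward for Ticket: reader v2 against writer v1:
  writer optional, Color -> Color: reader tier maps from writer tier
  writer required, map<string, int64> -> map<string, int64>: reader tags maps from writer tags
  writer optional, Audit -> Audit: reader addr maps from writer addr
  writer optional, float64 -> float64: reader height maps from writer height
  writer required, int32 -> int32: reader quantity maps from writer quantity
  leftover writer field: score
  leftover writer field: weight
  writer optional, int64 -> int64: reader addr.version maps from writer addr.version
  writer optional, string -> string: reader addr.email maps from writer addr.email
  writer optional, float64 -> float32: reader addr.rating maps from writer addr.rating
  violation R1 at addr
  violation R1 at addr.email
  violation R1 at addr.rating
  violation R3 at addr.rating
  violation R1 at addr.version
  violation R1 at height
  violation R1 at tier
  backward on Ticket therefore BREAKING (7)
checking forward for Ticket: reader v1 against writer v2:
  writer required, Color -> Color: reader tier maps from writer tier
  writer required, map<string, int64> -> map<string, int64>: reader tags maps from writer tags
  writer optional, Audit -> Audit: reader addr maps from writer addr
  writer optional, float64 -> float64: reader height maps from writer height
  no writer field matches reader score
  no writer field matches reader weight
  writer required, int32 -> int32: reader quantity maps from writer quantity
  writer optional, int64 -> int64: reader addr.version maps from writer addr.version
  writer optional, string -> string: reader addr.email maps from writer addr.email
  writer optional, float32 -> float64: reader addr.rating maps from writer addr.rating
  violation R1 at addr
  violation R1 at addr.email
  violation R1 at addr.rating
  violation R3 at addr.rating
  violation R1 at addr.version
  violation R1 at height
  violation R1 at score
  violation R1 at weight
  forward on Ticket therefore BREAKING (8)


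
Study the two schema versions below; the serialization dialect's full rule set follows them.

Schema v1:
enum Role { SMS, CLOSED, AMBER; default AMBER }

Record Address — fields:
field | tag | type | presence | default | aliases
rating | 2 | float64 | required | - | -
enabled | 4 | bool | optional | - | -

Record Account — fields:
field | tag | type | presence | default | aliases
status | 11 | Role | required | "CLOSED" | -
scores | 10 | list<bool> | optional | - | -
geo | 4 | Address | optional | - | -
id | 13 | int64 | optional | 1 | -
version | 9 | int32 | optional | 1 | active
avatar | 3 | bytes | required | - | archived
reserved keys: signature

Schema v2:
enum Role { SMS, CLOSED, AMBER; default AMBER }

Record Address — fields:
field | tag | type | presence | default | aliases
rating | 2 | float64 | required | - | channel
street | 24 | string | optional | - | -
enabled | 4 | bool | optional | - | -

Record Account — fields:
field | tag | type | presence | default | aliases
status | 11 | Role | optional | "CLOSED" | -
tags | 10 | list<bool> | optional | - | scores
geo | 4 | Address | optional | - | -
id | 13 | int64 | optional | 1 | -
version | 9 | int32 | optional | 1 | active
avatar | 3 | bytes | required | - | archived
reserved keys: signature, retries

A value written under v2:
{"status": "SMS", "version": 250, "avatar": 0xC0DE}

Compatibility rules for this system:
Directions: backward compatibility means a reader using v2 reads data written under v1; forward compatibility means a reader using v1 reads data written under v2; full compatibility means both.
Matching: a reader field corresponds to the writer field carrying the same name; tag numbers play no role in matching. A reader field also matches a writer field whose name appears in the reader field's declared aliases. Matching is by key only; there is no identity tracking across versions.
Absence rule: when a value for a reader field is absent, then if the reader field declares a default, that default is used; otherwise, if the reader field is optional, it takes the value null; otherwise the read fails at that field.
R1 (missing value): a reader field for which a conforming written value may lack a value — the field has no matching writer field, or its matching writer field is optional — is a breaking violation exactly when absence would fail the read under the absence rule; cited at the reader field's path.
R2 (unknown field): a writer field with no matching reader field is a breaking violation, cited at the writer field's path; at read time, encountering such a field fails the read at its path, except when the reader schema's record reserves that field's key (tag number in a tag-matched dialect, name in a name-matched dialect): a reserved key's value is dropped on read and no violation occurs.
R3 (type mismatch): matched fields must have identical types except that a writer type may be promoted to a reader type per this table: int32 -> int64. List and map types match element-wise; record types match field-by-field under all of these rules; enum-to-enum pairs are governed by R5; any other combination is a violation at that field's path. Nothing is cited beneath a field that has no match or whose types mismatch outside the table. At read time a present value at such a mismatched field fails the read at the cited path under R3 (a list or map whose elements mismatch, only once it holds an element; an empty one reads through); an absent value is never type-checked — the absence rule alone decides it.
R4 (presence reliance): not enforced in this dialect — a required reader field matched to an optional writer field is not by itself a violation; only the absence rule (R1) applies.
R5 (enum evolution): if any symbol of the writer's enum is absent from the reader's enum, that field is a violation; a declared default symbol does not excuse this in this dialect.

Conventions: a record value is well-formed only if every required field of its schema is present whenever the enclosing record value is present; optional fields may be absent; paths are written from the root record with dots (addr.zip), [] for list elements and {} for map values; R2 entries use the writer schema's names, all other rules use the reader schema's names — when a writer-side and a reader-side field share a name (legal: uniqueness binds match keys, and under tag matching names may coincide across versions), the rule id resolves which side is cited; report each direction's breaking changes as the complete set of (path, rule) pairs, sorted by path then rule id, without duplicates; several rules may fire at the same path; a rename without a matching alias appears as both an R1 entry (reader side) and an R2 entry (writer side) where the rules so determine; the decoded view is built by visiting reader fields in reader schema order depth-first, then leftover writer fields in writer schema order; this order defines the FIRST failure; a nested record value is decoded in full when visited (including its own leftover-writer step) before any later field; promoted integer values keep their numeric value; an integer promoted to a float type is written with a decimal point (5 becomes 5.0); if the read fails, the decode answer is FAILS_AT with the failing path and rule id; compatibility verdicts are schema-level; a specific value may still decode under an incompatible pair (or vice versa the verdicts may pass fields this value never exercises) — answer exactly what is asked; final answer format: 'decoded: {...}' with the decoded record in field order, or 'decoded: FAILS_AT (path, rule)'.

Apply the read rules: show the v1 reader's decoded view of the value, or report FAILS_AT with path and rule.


decoded: {"status": "SMS", "scores": null, "geo": null, "id": 1, "version": 250, "avatar": 0xC0DE}

each type pair in Account: writer, then reader
decode (reader v1):
  status := "SMS"
  scores := null (absent, optional -> null)
  geo := null (absent, optional -> null)
  id := 1 (absent -> default)
  version := 250
  avatar := 0xC0DE
  => decoded: {"status": "SMS", "scores": null, "geo": null, "id": 1, "version": 250, "avatar": 0xC0DE}
the other Account changes do not affect what is asked:
  renamed field scores to tags in record Account (alias scores declared on the renamed field) -> shifts the Account verdicts, not this decode
  added field street to record Address: optional string, tag 24 (in v2 it sits immediately before enabled) -> shifts the Account verdicts, not this decode
  field status in record Account: required changed to optional -> fires no rule on Account under this dialect and leaves the result unchanged


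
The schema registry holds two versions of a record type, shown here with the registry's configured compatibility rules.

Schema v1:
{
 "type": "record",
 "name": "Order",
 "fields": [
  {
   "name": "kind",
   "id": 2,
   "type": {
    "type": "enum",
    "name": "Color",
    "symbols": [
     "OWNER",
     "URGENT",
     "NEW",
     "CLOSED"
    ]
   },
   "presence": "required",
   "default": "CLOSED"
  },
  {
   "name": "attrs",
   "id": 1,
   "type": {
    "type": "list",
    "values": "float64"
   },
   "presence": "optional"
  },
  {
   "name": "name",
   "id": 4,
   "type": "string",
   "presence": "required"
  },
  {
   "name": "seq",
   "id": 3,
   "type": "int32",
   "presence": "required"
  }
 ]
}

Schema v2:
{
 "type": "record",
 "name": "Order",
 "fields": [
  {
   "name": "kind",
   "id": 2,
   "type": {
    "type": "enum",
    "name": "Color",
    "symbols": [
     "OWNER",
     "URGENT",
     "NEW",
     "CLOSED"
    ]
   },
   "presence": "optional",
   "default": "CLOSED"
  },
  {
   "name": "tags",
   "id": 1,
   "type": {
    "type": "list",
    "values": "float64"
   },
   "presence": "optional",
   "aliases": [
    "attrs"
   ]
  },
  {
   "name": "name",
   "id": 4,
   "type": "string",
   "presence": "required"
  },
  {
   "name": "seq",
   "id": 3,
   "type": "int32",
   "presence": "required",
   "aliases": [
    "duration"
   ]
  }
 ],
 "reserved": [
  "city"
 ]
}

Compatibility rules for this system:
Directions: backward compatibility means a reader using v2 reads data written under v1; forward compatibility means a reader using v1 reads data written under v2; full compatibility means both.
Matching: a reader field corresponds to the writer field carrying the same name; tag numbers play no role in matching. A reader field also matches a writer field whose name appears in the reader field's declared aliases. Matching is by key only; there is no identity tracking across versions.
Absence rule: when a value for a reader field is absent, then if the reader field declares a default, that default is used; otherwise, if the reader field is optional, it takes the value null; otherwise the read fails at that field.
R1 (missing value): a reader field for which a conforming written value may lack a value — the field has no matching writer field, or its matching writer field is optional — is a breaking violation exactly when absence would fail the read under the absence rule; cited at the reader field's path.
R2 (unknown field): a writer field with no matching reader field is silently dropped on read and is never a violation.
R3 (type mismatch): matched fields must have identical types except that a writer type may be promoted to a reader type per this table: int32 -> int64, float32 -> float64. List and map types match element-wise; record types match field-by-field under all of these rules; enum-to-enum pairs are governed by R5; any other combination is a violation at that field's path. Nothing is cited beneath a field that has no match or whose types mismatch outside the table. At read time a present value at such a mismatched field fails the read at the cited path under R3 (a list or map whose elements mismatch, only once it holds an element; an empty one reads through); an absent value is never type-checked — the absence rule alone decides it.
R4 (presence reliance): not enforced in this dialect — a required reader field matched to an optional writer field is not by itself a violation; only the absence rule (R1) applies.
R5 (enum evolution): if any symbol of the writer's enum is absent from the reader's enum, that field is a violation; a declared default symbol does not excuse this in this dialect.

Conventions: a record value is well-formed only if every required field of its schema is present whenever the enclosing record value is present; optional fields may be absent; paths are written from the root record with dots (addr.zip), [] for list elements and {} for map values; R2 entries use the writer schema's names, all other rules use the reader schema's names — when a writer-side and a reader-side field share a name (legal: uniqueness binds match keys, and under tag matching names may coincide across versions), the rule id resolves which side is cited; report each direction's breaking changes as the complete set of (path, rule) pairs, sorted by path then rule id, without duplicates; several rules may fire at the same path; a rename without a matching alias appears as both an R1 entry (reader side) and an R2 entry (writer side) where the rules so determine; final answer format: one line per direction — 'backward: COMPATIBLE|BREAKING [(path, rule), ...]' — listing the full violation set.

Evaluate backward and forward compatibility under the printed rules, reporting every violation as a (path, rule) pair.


the writer's type comes first in each Order pair
backward pass over Order, reader schema v2, writer schema v1:
  Color -> Color, writer required: kind aligns to kind
  list<float64> -> list<float64>, writer optional: tags aligns to attrs
  string -> string, writer required: name aligns to name
  int32 -> int32, writer required: seq aligns to seq
  => backward verdict for Order: COMPATIBLE, no violations
forward pass over Order, reader schema v1, writer schema v2:
  Color -> Color, writer optional: kind aligns to kind
  attrs: no writer match
  string -> string, writer required: name aligns to name
  int32 -> int32, writer required: seq aligns to seq
  writer field tags has no reader counterpart
  => forward verdict for Order: COMPATIBLE, no violations

backward: COMPATIBLE []; forward: COMPATIBLE []


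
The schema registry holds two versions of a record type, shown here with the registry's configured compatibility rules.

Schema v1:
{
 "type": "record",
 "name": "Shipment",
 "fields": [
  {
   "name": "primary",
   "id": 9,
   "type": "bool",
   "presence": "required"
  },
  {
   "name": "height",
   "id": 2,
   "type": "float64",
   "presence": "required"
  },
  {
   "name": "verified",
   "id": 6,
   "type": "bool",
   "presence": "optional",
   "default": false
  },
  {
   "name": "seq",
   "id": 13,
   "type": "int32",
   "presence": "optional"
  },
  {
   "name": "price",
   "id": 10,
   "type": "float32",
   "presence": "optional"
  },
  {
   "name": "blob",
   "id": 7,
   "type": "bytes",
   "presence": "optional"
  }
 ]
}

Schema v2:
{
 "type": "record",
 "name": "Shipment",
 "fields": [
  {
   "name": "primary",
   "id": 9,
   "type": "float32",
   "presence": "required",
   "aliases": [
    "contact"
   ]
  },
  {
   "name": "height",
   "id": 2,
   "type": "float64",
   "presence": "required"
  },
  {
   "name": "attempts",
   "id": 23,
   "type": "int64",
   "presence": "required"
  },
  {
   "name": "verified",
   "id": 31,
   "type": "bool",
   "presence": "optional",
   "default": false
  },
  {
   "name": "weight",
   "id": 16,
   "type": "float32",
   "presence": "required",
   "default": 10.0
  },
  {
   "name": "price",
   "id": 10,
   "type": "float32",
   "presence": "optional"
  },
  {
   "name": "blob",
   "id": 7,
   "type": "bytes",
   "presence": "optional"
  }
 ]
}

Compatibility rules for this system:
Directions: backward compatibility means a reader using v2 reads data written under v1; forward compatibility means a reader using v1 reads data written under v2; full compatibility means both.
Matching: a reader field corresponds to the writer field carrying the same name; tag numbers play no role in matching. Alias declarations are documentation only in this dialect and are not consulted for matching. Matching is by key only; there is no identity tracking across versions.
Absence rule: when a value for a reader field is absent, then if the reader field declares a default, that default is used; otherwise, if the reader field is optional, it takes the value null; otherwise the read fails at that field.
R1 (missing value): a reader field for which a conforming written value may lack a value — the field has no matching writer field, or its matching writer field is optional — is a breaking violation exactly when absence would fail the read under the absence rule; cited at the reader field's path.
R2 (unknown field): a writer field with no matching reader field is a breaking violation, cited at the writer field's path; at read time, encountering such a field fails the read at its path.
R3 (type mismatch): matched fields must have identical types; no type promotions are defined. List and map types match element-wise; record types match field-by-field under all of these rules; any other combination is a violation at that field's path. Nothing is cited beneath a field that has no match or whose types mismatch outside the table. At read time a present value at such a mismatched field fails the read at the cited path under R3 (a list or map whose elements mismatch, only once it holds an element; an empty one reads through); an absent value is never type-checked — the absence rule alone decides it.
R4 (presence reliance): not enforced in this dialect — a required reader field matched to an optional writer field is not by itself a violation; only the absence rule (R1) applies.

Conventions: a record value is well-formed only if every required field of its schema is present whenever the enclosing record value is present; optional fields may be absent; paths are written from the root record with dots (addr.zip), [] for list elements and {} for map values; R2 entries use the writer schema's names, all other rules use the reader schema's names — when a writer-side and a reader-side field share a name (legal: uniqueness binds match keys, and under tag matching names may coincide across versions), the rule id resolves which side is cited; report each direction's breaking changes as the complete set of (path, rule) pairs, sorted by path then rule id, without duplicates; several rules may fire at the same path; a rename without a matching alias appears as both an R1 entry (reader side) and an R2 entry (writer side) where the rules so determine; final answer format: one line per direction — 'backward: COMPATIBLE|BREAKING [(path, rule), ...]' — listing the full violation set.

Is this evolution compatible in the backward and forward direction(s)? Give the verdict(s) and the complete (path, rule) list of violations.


arrows below run writer -> reader for Shipment
checking backward for Shipment: reader v2 against writer v1:
  primary <- primary (bool -> float32, writer required)
  height <- height (float64 -> float64, writer required)
  attempts has no writer counterpart
  verified <- verified (bool -> bool, writer optional)
  weight has no writer counterpart
  price <- price (float32 -> float32, writer optional)
  blob <- blob (bytes -> bytes, writer optional)
  writer seq: unknown to reader
  breaking: (attempts, R1)
  breaking: (primary, R3)
  breaking: (seq, R2)
  => backward: BREAKING (3)
checking forward for Shipment: reader v1 against writer v2:
  primary <- primary (float32 -> bool, writer required)
  height <- height (float64 -> float64, writer required)
  verified <- verified (bool -> bool, writer optional)
  seq has no writer counterpart
  price <- price (float32 -> float32, writer optional)
  blob <- blob (bytes -> bytes, writer optional)
  writer attempts: unknown to reader
  writer weight: unknown to reader
  breaking: (attempts, R2)
  breaking: (primary, R3)
  breaking: (weight, R2)
  => forward: BREAKING (3)

backward: BREAKING [(attempts, R1), (primary, R3), (seq, R2)]; forward: BREAKING [(attempts, R2), (primary, R3), (weight, R2)]
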